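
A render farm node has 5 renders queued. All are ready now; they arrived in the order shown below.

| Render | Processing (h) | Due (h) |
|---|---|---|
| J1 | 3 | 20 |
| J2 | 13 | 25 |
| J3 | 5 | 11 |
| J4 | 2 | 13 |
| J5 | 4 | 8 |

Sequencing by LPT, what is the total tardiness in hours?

LPT (decreasing processing time): J2 J3 J5 J1 J4.
J2: 0→13, due 25, tardiness 0
J3: 13→18, due 11, tardiness 7
J5: 18→22, due 8, tardiness 14
J1: 22→25, due 20, tardiness 5
J4: 25→27, due 13, tardiness 14
Sum = 0+7+14+5+14 = 40.

40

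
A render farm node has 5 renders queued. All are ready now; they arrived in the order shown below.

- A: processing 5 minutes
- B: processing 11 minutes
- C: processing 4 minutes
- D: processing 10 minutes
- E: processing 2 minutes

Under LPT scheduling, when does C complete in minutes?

30

LPT (decreasing processing time): B D A C E.
B: 0→11
D: 11→21
A: 21→26
C: 26→30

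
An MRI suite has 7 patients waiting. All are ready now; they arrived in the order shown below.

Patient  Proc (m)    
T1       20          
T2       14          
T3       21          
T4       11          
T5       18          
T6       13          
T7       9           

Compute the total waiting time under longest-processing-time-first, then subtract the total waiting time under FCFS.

LPT (decreasing processing time): T3 T1 T5 T2 T6 T4 T7.
T3: waits 0, runs 0→21
T1: waits 21, runs 21→41
T5: waits 41, runs 41→59
T2: waits 59, runs 59→73
T6: waits 73, runs 73→86
T4: waits 86, runs 86→97
T7: waits 97, runs 97→106
Sum = 0+21+41+59+73+86+97 = 377.
FIFO (arrival order): T1 T2 T3 T4 T5 T6 T7.
T1: waits 0, runs 0→20
T2: waits 20, runs 20→34
T3: waits 34, runs 34→55
T4: waits 55, runs 55→66
T5: waits 66, runs 66→84
T6: waits 84, runs 84→97
T7: waits 97, runs 97→106
Sum = 0+20+34+55+66+84+97 = 356.
Difference = 377 − 356 = 21.

21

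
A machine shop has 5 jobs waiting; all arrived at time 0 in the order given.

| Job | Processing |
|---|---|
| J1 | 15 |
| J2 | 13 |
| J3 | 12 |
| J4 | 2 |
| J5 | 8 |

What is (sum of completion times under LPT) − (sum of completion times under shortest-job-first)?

LPT (decreasing processing time): J1 J2 J3 J5 J4.
J1: 0→15
J2: 15→28
J3: 28→40
J5: 40→48
J4: 48→50
Sum = 15+28+40+48+50 = 181.
SPT (increasing processing time): J4 J5 J3 J2 J1.
J4: 0→2
J5: 2→10
J3: 10→22
J2: 22→35
J1: 35→50
Sum = 2+10+22+35+50 = 119.
Difference = 181 − 119 = 62.

62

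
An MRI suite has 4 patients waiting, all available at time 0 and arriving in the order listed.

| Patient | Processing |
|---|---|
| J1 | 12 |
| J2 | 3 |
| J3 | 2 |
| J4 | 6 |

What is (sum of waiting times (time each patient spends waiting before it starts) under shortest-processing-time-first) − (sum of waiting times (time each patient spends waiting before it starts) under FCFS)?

SPT (increasing processing time): J3 J2 J4 J1.
J3: waits 0, runs 0→2
J2: waits 2, runs 2→5
J4: waits 5, runs 5→11
J1: waits 11, runs 11→23
Sum = 0+2+5+11 = 18.
FIFO (arrival order): J1 J2 J3 J4.
J1: waits 0, runs 0→12
J2: waits 12, runs 12→15
J3: waits 15, runs 15→17
J4: waits 17, runs 17→23
Sum = 0+12+15+17 = 44.
Difference = 18 − 44 = -26.

-26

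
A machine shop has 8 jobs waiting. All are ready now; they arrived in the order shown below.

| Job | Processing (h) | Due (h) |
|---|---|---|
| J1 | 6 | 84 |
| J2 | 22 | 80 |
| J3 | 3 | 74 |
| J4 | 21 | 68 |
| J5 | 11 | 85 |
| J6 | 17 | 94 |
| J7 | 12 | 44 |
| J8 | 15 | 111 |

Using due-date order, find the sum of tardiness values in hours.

EDD (increasing due date): J7 J4 J3 J2 J1 J5 J6 J8.
J7: 0→12, due 44, tardiness 0
J4: 12→33, due 68, tardiness 0
J3: 33→36, due 74, tardiness 0
J2: 36→58, due 80, tardiness 0
J1: 58→64, due 84, tardiness 0
J5: 64→75, due 85, tardiness 0
J6: 75→92, due 94, tardiness 0
J8: 92→107, due 111, tardiness 0
Sum = 0+0+0+0+0+0+0+0 = 0.

0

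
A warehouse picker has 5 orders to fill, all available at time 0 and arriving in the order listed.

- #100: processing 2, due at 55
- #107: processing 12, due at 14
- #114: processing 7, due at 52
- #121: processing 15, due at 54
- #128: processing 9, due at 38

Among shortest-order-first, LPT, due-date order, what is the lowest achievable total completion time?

SPT (increasing processing time): #100 #114 #128 #107 #121.
#100: 0→2
#114: 2→9
#128: 9→18
#107: 18→30
#121: 30→45
Sum = 2+9+18+30+45 = 104.
LPT (decreasing processing time): #121 #107 #128 #114 #100.
#121: 0→15
#107: 15→27
#128: 27→36
#114: 36→43
#100: 43→45
Sum = 15+27+36+43+45 = 166.
EDD (increasing due date): #107 #128 #114 #121 #100.
#107: 0→12
#128: 12→21
#114: 21→28
#121: 28→43
#100: 43→45
Sum = 12+21+28+43+45 = 149.
SPT 104, LPT 166, EDD 149 → minimum 104.

104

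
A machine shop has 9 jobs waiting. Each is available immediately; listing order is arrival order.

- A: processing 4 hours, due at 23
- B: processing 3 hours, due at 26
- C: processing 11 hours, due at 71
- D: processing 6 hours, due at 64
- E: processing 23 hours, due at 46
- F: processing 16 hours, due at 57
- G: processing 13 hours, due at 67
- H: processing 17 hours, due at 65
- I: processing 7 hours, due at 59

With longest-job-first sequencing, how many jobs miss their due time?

6

LPT (decreasing processing time): E H F G C I D A B.
E: 0→23, due 46, tardiness 0
H: 23→40, due 65, tardiness 0
F: 40→56, due 57, tardiness 0
G: 56→69, due 67, tardiness 2
C: 69→80, due 71, tardiness 9
I: 80→87, due 59, tardiness 28
D: 87→93, due 64, tardiness 29
A: 93→97, due 23, tardiness 74
B: 97→100, due 26, tardiness 74
Late jobs: 6.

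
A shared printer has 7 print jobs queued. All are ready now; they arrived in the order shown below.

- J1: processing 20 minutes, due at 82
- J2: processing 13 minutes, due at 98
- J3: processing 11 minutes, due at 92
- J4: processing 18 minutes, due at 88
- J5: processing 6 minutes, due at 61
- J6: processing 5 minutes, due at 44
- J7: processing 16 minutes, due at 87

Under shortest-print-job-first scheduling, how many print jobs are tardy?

1

SPT (increasing processing time): J6 J5 J3 J2 J7 J4 J1.
J6: 0→5, due 44, tardiness 0
J5: 5→11, due 61, tardiness 0
J3: 11→22, due 92, tardiness 0
J2: 22→35, due 98, tardiness 0
J7: 35→51, due 87, tardiness 0
J4: 51→69, due 88, tardiness 0
J1: 69→89, due 82, tardiness 7
Late print jobs: 1.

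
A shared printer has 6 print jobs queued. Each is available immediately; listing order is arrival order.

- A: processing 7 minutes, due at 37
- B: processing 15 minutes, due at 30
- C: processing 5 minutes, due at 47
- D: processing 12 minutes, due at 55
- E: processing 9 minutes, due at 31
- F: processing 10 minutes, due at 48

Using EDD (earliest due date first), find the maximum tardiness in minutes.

3

EDD (increasing due date): B E A C F D.
B: 0→15, due 30, tardiness 0
E: 15→24, due 31, tardiness 0
A: 24→31, due 37, tardiness 0
C: 31→36, due 47, tardiness 0
F: 36→46, due 48, tardiness 0
D: 46→58, due 55, tardiness 3
Maximum = 3.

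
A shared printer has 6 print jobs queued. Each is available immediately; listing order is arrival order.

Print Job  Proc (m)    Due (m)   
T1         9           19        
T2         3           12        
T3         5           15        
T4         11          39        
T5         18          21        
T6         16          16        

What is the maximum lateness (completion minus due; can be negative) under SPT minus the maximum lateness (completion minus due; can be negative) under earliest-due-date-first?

11

SPT (increasing processing time): T2 T3 T1 T4 T6 T5.
T2: 0→3, due 12, lateness -9
T3: 3→8, due 15, lateness -7
T1: 8→17, due 19, lateness -2
T4: 17→28, due 39, lateness -11
T6: 28→44, due 16, lateness 28
T5: 44→62, due 21, lateness 41
Maximum = 41.
EDD (increasing due date): T2 T3 T6 T1 T5 T4.
T2: 0→3, due 12, lateness -9
T3: 3→8, due 15, lateness -7
T6: 8→24, due 16, lateness 8
T1: 24→33, due 19, lateness 14
T5: 33→51, due 21, lateness 30
T4: 51→62, due 39, lateness 23
Maximum = 30.
Difference = 41 − 30 = 11.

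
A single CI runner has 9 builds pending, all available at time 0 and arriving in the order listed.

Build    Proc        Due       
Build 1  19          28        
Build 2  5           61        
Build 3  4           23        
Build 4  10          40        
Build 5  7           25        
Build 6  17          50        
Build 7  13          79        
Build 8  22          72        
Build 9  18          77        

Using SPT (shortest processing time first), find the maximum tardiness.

SPT (increasing processing time): Build 3 Build 2 Build 5 Build 4 Build 7 Build 6 Build 9 Build 1 Build 8.
Build 3: 0→4, due 23, tardiness 0
Build 2: 4→9, due 61, tardiness 0
Build 5: 9→16, due 25, tardiness 0
Build 4: 16→26, due 40, tardiness 0
Build 7: 26→39, due 79, tardiness 0
Build 6: 39→56, due 50, tardiness 6
Build 9: 56→74, due 77, tardiness 0
Build 1: 74→93, due 28, tardiness 65
Build 8: 93→115, due 72, tardiness 43
Maximum = 65.

65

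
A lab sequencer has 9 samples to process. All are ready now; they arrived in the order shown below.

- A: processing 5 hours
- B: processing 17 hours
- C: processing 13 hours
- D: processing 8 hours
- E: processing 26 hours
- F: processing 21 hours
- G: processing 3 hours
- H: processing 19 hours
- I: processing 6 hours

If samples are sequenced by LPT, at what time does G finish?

LPT (decreasing processing time): E F H B C D I A G.
E: 0→26
F: 26→47
H: 47→66
B: 66→83
C: 83→96
D: 96→104
I: 104→110
A: 110→115
G: 115→118

118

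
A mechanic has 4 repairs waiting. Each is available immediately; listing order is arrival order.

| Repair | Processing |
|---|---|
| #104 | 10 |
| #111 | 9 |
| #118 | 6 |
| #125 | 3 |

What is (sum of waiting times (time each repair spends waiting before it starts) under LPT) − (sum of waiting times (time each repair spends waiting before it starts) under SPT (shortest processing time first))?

24

LPT (decreasing processing time): #104 #111 #118 #125.
#104: waits 0, runs 0→10
#111: waits 10, runs 10→19
#118: waits 19, runs 19→25
#125: waits 25, runs 25→28
Sum = 0+10+19+25 = 54.
SPT (increasing processing time): #125 #118 #111 #104.
#125: waits 0, runs 0→3
#118: waits 3, runs 3→9
#111: waits 9, runs 9→18
#104: waits 18, runs 18→28
Sum = 0+3+9+18 = 30.
Difference = 54 − 30 = 24.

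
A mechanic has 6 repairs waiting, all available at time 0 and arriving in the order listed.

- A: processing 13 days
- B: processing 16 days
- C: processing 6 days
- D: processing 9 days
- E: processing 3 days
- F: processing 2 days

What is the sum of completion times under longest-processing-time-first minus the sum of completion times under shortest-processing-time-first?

103

LPT (decreasing processing time): B A D C E F.
B: 0→16
A: 16→29
D: 29→38
C: 38→44
E: 44→47
F: 47→49
Sum = 16+29+38+44+47+49 = 223.
SPT (increasing processing time): F E C D A B.
F: 0→2
E: 2→5
C: 5→11
D: 11→20
A: 20→33
B: 33→49
Sum = 2+5+11+20+33+49 = 120.
Difference = 223 − 120 = 103.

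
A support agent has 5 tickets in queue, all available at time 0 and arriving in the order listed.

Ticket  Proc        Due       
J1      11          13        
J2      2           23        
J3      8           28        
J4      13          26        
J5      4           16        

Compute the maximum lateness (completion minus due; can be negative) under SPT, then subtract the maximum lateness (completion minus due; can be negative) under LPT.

-8

SPT (increasing processing time): J2 J5 J3 J1 J4.
J2: 0→2, due 23, lateness -21
J5: 2→6, due 16, lateness -10
J3: 6→14, due 28, lateness -14
J1: 14→25, due 13, lateness 12
J4: 25→38, due 26, lateness 12
Maximum = 12.
LPT (decreasing processing time): J4 J1 J3 J5 J2.
J4: 0→13, due 26, lateness -13
J1: 13→24, due 13, lateness 11
J3: 24→32, due 28, lateness 4
J5: 32→36, due 16, lateness 20
J2: 36→38, due 23, lateness 15
Maximum = 20.
Difference = 12 − 20 = -8.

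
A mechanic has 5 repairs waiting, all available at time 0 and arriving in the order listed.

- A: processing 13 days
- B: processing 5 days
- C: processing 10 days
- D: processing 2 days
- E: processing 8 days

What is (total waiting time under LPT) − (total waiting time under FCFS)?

14

LPT (decreasing processing time): A C E B D.
A: waits 0, runs 0→13
C: waits 13, runs 13→23
E: waits 23, runs 23→31
B: waits 31, runs 31→36
D: waits 36, runs 36→38
Sum = 0+13+23+31+36 = 103.
FIFO (arrival order): A B C D E.
A: waits 0, runs 0→13
B: waits 13, runs 13→18
C: waits 18, runs 18→28
D: waits 28, runs 28→30
E: waits 30, runs 30→38
Sum = 0+13+18+28+30 = 89.
Difference = 103 − 89 = 14.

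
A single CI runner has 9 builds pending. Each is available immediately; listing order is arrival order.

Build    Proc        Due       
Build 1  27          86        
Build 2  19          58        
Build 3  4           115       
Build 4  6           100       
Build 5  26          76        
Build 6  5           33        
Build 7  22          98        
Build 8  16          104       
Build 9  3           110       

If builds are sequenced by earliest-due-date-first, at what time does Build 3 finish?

EDD (increasing due date): Build 6 Build 2 Build 5 Build 1 Build 7 Build 4 Build 8 Build 9 Build 3.
Build 6: 0→5
Build 2: 5→24
Build 5: 24→50
Build 1: 50→77
Build 7: 77→99
Build 4: 99→105
Build 8: 105→121
Build 9: 121→124
Build 3: 124→128

128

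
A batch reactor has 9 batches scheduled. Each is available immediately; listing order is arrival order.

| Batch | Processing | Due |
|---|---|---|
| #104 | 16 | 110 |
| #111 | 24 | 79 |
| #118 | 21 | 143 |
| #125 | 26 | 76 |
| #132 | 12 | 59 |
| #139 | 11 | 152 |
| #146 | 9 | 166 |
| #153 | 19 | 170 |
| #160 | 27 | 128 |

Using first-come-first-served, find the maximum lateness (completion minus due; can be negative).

40

FIFO (arrival order): #104 #111 #118 #125 #132 #139 #146 #153 #160.
#104: 0→16, due 110, lateness -94
#111: 16→40, due 79, lateness -39
#118: 40→61, due 143, lateness -82
#125: 61→87, due 76, lateness 11
#132: 87→99, due 59, lateness 40
#139: 99→110, due 152, lateness -42
#146: 110→119, due 166, lateness -47
#153: 119→138, due 170, lateness -32
#160: 138→165, due 128, lateness 37
Maximum = 40.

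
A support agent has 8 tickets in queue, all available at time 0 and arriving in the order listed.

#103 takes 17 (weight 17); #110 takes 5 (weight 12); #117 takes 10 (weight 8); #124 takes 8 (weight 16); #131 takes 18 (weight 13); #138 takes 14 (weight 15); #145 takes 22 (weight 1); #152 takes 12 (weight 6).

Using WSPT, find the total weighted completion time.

WSPT (decreasing weight/processing-time ratio): #110 #124 #138 #103 #117 #131 #152 #145.
#110: finishes 5, weight 12, w·C = 60
#124: finishes 13, weight 16, w·C = 208
#138: finishes 27, weight 15, w·C = 405
#103: finishes 44, weight 17, w·C = 748
#117: finishes 54, weight 8, w·C = 432
#131: finishes 72, weight 13, w·C = 936
#152: finishes 84, weight 6, w·C = 504
#145: finishes 106, weight 1, w·C = 106
Sum = 60+208+405+748+432+936+504+106 = 3399.

3399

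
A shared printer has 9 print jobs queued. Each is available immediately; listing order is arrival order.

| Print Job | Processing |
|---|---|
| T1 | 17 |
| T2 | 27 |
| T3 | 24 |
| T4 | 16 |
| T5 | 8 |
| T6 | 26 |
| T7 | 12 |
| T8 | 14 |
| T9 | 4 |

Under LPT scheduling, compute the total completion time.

LPT (decreasing processing time): T2 T6 T3 T1 T4 T8 T7 T5 T9.
T2: 0→27
T6: 27→53
T3: 53→77
T1: 77→94
T4: 94→110
T8: 110→124
T7: 124→136
T5: 136→144
T9: 144→148
Sum = 27+53+77+94+110+124+136+144+148 = 913.

913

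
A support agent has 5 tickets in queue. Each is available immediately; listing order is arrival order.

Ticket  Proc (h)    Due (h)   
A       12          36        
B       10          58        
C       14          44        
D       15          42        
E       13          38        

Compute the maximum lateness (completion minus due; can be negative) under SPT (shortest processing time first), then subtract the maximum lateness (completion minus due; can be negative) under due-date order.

12

SPT (increasing processing time): B A E C D.
B: 0→10, due 58, lateness -48
A: 10→22, due 36, lateness -14
E: 22→35, due 38, lateness -3
C: 35→49, due 44, lateness 5
D: 49→64, due 42, lateness 22
Maximum = 22.
EDD (increasing due date): A E D C B.
A: 0→12, due 36, lateness -24
E: 12→25, due 38, lateness -13
D: 25→40, due 42, lateness -2
C: 40→54, due 44, lateness 10
B: 54→64, due 58, lateness 6
Maximum = 10.
Difference = 22 − 10 = 12.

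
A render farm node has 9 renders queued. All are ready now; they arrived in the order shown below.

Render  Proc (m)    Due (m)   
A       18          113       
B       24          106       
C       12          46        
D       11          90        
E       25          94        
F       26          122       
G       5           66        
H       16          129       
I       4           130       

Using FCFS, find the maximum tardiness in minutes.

55

FIFO (arrival order): A B C D E F G H I.
A: 0→18, due 113, tardiness 0
B: 18→42, due 106, tardiness 0
C: 42→54, due 46, tardiness 8
D: 54→65, due 90, tardiness 0
E: 65→90, due 94, tardiness 0
F: 90→116, due 122, tardiness 0
G: 116→121, due 66, tardiness 55
H: 121→137, due 129, tardiness 8
I: 137→141, due 130, tardiness 11
Maximum = 55.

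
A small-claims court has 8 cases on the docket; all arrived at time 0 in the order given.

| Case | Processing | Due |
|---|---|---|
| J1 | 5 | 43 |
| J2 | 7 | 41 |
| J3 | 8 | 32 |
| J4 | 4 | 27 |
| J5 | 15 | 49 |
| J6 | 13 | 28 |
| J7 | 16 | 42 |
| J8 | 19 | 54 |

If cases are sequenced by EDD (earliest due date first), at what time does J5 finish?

EDD (increasing due date): J4 J6 J3 J2 J7 J1 J5 J8.
J4: 0→4
J6: 4→17
J3: 17→25
J2: 25→32
J7: 32→48
J1: 48→53
J5: 53→68

68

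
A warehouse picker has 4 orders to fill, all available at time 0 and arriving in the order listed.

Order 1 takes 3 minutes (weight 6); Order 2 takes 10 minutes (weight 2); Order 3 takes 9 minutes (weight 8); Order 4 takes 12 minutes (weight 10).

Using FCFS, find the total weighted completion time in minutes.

560

FIFO (arrival order): Order 1 Order 2 Order 3 Order 4.
Order 1: finishes 3, weight 6, w·C = 18
Order 2: finishes 13, weight 2, w·C = 26
Order 3: finishes 22, weight 8, w·C = 176
Order 4: finishes 34, weight 10, w·C = 340
Sum = 18+26+176+340 = 560.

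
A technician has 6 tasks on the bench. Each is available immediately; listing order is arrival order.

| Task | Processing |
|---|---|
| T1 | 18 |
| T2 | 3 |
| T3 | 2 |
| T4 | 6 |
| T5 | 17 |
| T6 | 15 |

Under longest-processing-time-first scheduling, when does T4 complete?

LPT (decreasing processing time): T1 T5 T6 T4 T2 T3.
T1: 0→18
T5: 18→35
T6: 35→50
T4: 50→56

56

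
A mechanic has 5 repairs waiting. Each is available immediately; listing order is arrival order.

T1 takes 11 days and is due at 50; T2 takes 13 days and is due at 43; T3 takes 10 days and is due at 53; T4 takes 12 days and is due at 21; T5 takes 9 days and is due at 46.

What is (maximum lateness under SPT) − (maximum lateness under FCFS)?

SPT (increasing processing time): T5 T3 T1 T4 T2.
T5: 0→9, due 46, lateness -37
T3: 9→19, due 53, lateness -34
T1: 19→30, due 50, lateness -20
T4: 30→42, due 21, lateness 21
T2: 42→55, due 43, lateness 12
Maximum = 21.
FIFO (arrival order): T1 T2 T3 T4 T5.
T1: 0→11, due 50, lateness -39
T2: 11→24, due 43, lateness -19
T3: 24→34, due 53, lateness -19
T4: 34→46, due 21, lateness 25
T5: 46→55, due 46, lateness 9
Maximum = 25.
Difference = 21 − 25 = -4.

-4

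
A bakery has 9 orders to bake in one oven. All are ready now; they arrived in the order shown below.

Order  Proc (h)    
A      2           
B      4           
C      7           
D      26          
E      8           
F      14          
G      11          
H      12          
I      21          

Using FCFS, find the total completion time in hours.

429

FIFO (arrival order): A B C D E F G H I.
A: 0→2
B: 2→6
C: 6→13
D: 13→39
E: 39→47
F: 47→61
G: 61→72
H: 72→84
I: 84→105
Sum = 2+6+13+39+47+61+72+84+105 = 429.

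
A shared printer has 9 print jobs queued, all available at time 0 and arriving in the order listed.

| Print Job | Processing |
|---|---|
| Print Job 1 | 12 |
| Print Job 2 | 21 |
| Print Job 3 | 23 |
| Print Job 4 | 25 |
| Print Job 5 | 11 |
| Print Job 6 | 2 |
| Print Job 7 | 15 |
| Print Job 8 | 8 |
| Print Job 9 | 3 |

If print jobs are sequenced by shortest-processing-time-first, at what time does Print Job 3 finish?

SPT (increasing processing time): Print Job 6 Print Job 9 Print Job 8 Print Job 5 Print Job 1 Print Job 7 Print Job 2 Print Job 3 Print Job 4.
Print Job 6: 0→2
Print Job 9: 2→5
Print Job 8: 5→13
Print Job 5: 13→24
Print Job 1: 24→36
Print Job 7: 36→51
Print Job 2: 51→72
Print Job 3: 72→95

95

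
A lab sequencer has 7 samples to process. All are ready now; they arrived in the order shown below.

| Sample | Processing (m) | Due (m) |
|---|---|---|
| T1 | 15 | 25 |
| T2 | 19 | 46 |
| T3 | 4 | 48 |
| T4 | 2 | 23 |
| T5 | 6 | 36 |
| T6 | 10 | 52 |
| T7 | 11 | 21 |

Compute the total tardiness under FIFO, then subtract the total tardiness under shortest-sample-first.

FIFO (arrival order): T1 T2 T3 T4 T5 T6 T7.
T1: 0→15, due 25, tardiness 0
T2: 15→34, due 46, tardiness 0
T3: 34→38, due 48, tardiness 0
T4: 38→40, due 23, tardiness 17
T5: 40→46, due 36, tardiness 10
T6: 46→56, due 52, tardiness 4
T7: 56→67, due 21, tardiness 46
Sum = 0+0+0+17+10+4+46 = 77.
SPT (increasing processing time): T4 T3 T5 T6 T7 T1 T2.
T4: 0→2, due 23, tardiness 0
T3: 2→6, due 48, tardiness 0
T5: 6→12, due 36, tardiness 0
T6: 12→22, due 52, tardiness 0
T7: 22→33, due 21, tardiness 12
T1: 33→48, due 25, tardiness 23
T2: 48→67, due 46, tardiness 21
Sum = 0+0+0+0+12+23+21 = 56.
Difference = 77 − 56 = 21.

21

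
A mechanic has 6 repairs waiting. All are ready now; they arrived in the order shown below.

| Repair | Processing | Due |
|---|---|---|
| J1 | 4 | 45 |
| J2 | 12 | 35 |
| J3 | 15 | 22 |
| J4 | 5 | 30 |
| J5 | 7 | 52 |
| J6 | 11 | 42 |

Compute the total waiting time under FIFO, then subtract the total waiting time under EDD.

FIFO (arrival order): J1 J2 J3 J4 J5 J6.
J1: waits 0, runs 0→4
J2: waits 4, runs 4→16
J3: waits 16, runs 16→31
J4: waits 31, runs 31→36
J5: waits 36, runs 36→43
J6: waits 43, runs 43→54
Sum = 0+4+16+31+36+43 = 130.
EDD (increasing due date): J3 J4 J2 J6 J1 J5.
J3: waits 0, runs 0→15
J4: waits 15, runs 15→20
J2: waits 20, runs 20→32
J6: waits 32, runs 32→43
J1: waits 43, runs 43→47
J5: waits 47, runs 47→54
Sum = 0+15+20+32+43+47 = 157.
Difference = 130 − 157 = -27.

-27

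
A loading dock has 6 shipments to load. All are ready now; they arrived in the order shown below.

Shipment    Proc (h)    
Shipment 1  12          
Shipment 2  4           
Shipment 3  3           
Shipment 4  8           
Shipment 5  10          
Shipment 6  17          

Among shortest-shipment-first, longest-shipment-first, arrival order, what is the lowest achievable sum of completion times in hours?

141

SPT (increasing processing time): Shipment 3 Shipment 2 Shipment 4 Shipment 5 Shipment 1 Shipment 6.
Shipment 3: 0→3
Shipment 2: 3→7
Shipment 4: 7→15
Shipment 5: 15→25
Shipment 1: 25→37
Shipment 6: 37→54
Sum = 3+7+15+25+37+54 = 141.
LPT (decreasing processing time): Shipment 6 Shipment 1 Shipment 5 Shipment 4 Shipment 2 Shipment 3.
Shipment 6: 0→17
Shipment 1: 17→29
Shipment 5: 29→39
Shipment 4: 39→47
Shipment 2: 47→51
Shipment 3: 51→54
Sum = 17+29+39+47+51+54 = 237.
FIFO (arrival order): Shipment 1 Shipment 2 Shipment 3 Shipment 4 Shipment 5 Shipment 6.
Shipment 1: 0→12
Shipment 2: 12→16
Shipment 3: 16→19
Shipment 4: 19→27
Shipment 5: 27→37
Shipment 6: 37→54
Sum = 12+16+19+27+37+54 = 165.
SPT 141, LPT 237, FIFO 165 → minimum 141.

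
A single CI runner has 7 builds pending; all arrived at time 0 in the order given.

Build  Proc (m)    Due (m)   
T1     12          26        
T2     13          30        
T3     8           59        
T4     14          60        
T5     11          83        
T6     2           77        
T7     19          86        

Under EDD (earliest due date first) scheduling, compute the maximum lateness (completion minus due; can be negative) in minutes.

EDD (increasing due date): T1 T2 T3 T4 T6 T5 T7.
T1: 0→12, due 26, lateness -14
T2: 12→25, due 30, lateness -5
T3: 25→33, due 59, lateness -26
T4: 33→47, due 60, lateness -13
T6: 47→49, due 77, lateness -28
T5: 49→60, due 83, lateness -23
T7: 60→79, due 86, lateness -7
Maximum = -5.

-5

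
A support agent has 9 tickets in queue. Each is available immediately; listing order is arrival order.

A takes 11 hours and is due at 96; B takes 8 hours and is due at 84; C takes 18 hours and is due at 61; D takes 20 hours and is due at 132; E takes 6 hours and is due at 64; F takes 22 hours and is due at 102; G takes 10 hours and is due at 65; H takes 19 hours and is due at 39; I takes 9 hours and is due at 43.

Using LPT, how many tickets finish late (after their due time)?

LPT (decreasing processing time): F D H C A G I B E.
F: 0→22, due 102, tardiness 0
D: 22→42, due 132, tardiness 0
H: 42→61, due 39, tardiness 22
C: 61→79, due 61, tardiness 18
A: 79→90, due 96, tardiness 0
G: 90→100, due 65, tardiness 35
I: 100→109, due 43, tardiness 66
B: 109→117, due 84, tardiness 33
E: 117→123, due 64, tardiness 59
Late tickets: 6.

6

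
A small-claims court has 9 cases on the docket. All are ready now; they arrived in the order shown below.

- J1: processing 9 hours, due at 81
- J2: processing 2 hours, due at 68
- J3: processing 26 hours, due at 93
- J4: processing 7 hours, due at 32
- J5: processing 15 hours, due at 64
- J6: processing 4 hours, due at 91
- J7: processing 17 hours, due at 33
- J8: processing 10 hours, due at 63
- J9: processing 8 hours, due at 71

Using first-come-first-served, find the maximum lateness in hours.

FIFO (arrival order): J1 J2 J3 J4 J5 J6 J7 J8 J9.
J1: 0→9, due 81, lateness -72
J2: 9→11, due 68, lateness -57
J3: 11→37, due 93, lateness -56
J4: 37→44, due 32, lateness 12
J5: 44→59, due 64, lateness -5
J6: 59→63, due 91, lateness -28
J7: 63→80, due 33, lateness 47
J8: 80→90, due 63, lateness 27
J9: 90→98, due 71, lateness 27
Maximum = 47.

47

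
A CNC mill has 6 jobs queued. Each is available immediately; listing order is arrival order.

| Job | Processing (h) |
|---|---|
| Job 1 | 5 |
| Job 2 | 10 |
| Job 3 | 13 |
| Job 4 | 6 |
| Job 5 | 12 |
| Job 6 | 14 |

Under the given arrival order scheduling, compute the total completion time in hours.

FIFO (arrival order): Job 1 Job 2 Job 3 Job 4 Job 5 Job 6.
Job 1: 0→5
Job 2: 5→15
Job 3: 15→28
Job 4: 28→34
Job 5: 34→46
Job 6: 46→60
Sum = 5+15+28+34+46+60 = 188.

188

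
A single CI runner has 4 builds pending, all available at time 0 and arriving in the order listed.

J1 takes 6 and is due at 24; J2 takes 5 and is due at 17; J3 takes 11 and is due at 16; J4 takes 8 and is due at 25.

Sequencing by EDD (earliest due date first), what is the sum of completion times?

EDD (increasing due date): J3 J2 J1 J4.
J3: 0→11
J2: 11→16
J1: 16→22
J4: 22→30
Sum = 11+16+22+30 = 79.

79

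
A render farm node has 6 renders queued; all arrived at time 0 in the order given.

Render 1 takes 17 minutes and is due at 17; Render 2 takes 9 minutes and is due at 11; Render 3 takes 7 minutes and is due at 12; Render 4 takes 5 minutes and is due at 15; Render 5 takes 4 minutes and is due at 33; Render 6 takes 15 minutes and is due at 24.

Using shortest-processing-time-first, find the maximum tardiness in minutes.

40

SPT (increasing processing time): Render 5 Render 4 Render 3 Render 2 Render 6 Render 1.
Render 5: 0→4, due 33, tardiness 0
Render 4: 4→9, due 15, tardiness 0
Render 3: 9→16, due 12, tardiness 4
Render 2: 16→25, due 11, tardiness 14
Render 6: 25→40, due 24, tardiness 16
Render 1: 40→57, due 17, tardiness 40
Maximum = 40.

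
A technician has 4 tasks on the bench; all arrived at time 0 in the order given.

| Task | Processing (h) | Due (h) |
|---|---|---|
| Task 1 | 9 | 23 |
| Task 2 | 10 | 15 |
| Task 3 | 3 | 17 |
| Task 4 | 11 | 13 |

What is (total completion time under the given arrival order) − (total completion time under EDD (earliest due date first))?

FIFO (arrival order): Task 1 Task 2 Task 3 Task 4.
Task 1: 0→9
Task 2: 9→19
Task 3: 19→22
Task 4: 22→33
Sum = 9+19+22+33 = 83.
EDD (increasing due date): Task 4 Task 2 Task 3 Task 1.
Task 4: 0→11
Task 2: 11→21
Task 3: 21→24
Task 1: 24→33
Sum = 11+21+24+33 = 89.
Difference = 83 − 89 = -6.

-6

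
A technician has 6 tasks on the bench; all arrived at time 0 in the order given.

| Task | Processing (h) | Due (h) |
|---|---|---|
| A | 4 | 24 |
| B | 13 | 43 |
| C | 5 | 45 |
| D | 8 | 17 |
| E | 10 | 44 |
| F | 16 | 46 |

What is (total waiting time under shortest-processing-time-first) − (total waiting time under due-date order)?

SPT (increasing processing time): A C D E B F.
A: waits 0, runs 0→4
C: waits 4, runs 4→9
D: waits 9, runs 9→17
E: waits 17, runs 17→27
B: waits 27, runs 27→40
F: waits 40, runs 40→56
Sum = 0+4+9+17+27+40 = 97.
EDD (increasing due date): D A B E C F.
D: waits 0, runs 0→8
A: waits 8, runs 8→12
B: waits 12, runs 12→25
E: waits 25, runs 25→35
C: waits 35, runs 35→40
F: waits 40, runs 40→56
Sum = 0+8+12+25+35+40 = 120.
Difference = 97 − 120 = -23.

-23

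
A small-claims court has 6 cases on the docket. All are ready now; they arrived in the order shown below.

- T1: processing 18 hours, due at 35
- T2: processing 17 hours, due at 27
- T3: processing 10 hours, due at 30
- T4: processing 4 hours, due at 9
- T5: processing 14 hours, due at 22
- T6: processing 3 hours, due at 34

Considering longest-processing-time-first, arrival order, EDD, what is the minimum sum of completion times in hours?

216

LPT (decreasing processing time): T1 T2 T5 T3 T4 T6.
T1: 0→18
T2: 18→35
T5: 35→49
T3: 49→59
T4: 59→63
T6: 63→66
Sum = 18+35+49+59+63+66 = 290.
FIFO (arrival order): T1 T2 T3 T4 T5 T6.
T1: 0→18
T2: 18→35
T3: 35→45
T4: 45→49
T5: 49→63
T6: 63→66
Sum = 18+35+45+49+63+66 = 276.
EDD (increasing due date): T4 T5 T2 T3 T6 T1.
T4: 0→4
T5: 4→18
T2: 18→35
T3: 35→45
T6: 45→48
T1: 48→66
Sum = 4+18+35+45+48+66 = 216.
LPT 290, FIFO 276, EDD 216 → minimum 216.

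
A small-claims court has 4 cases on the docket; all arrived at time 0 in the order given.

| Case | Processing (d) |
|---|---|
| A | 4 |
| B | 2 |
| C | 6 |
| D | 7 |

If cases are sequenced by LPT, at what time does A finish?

LPT (decreasing processing time): D C A B.
D: 0→7
C: 7→13
A: 13→17

17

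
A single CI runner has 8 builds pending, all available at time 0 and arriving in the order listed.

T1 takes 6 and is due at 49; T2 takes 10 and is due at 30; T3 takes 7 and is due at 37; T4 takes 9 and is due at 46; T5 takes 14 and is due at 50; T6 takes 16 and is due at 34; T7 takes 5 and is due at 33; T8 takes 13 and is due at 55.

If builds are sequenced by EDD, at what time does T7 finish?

EDD (increasing due date): T2 T7 T6 T3 T4 T1 T5 T8.
T2: 0→10
T7: 10→15

15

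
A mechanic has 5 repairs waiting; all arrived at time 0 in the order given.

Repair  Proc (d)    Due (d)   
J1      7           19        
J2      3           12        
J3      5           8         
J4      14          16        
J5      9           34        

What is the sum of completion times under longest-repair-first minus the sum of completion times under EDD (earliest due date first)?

LPT (decreasing processing time): J4 J5 J1 J3 J2.
J4: 0→14
J5: 14→23
J1: 23→30
J3: 30→35
J2: 35→38
Sum = 14+23+30+35+38 = 140.
EDD (increasing due date): J3 J2 J4 J1 J5.
J3: 0→5
J2: 5→8
J4: 8→22
J1: 22→29
J5: 29→38
Sum = 5+8+22+29+38 = 102.
Difference = 140 − 102 = 38.

38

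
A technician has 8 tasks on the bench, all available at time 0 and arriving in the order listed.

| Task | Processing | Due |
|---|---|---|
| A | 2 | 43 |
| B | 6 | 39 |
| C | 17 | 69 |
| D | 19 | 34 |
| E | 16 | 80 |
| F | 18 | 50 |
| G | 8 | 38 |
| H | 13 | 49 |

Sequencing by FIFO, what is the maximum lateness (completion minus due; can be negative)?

50

FIFO (arrival order): A B C D E F G H.
A: 0→2, due 43, lateness -41
B: 2→8, due 39, lateness -31
C: 8→25, due 69, lateness -44
D: 25→44, due 34, lateness 10
E: 44→60, due 80, lateness -20
F: 60→78, due 50, lateness 28
G: 78→86, due 38, lateness 48
H: 86→99, due 49, lateness 50
Maximum = 50.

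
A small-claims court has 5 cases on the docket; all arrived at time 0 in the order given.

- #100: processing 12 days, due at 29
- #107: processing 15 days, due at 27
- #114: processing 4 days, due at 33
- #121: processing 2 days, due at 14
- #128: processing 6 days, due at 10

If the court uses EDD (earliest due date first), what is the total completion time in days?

111

EDD (increasing due date): #128 #121 #107 #100 #114.
#128: 0→6
#121: 6→8
#107: 8→23
#100: 23→35
#114: 35→39
Sum = 6+8+23+35+39 = 111.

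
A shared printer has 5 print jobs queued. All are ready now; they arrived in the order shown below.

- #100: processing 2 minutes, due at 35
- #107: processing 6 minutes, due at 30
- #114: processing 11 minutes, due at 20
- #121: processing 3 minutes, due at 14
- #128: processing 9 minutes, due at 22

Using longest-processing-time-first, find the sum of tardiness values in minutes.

LPT (decreasing processing time): #114 #128 #107 #121 #100.
#114: 0→11, due 20, tardiness 0
#128: 11→20, due 22, tardiness 0
#107: 20→26, due 30, tardiness 0
#121: 26→29, due 14, tardiness 15
#100: 29→31, due 35, tardiness 0
Sum = 0+0+0+15+0 = 15.

15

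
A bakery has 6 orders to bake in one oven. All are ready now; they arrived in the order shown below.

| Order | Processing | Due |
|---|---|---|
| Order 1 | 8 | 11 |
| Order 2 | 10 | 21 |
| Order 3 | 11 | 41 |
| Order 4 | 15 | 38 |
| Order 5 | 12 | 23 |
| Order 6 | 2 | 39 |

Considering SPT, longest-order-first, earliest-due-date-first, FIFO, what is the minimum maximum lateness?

SPT (increasing processing time): Order 6 Order 1 Order 2 Order 3 Order 5 Order 4.
Order 6: 0→2, due 39, lateness -37
Order 1: 2→10, due 11, lateness -1
Order 2: 10→20, due 21, lateness -1
Order 3: 20→31, due 41, lateness -10
Order 5: 31→43, due 23, lateness 20
Order 4: 43→58, due 38, lateness 20
Maximum = 20.
LPT (decreasing processing time): Order 4 Order 5 Order 3 Order 2 Order 1 Order 6.
Order 4: 0→15, due 38, lateness -23
Order 5: 15→27, due 23, lateness 4
Order 3: 27→38, due 41, lateness -3
Order 2: 38→48, due 21, lateness 27
Order 1: 48→56, due 11, lateness 45
Order 6: 56→58, due 39, lateness 19
Maximum = 45.
EDD (increasing due date): Order 1 Order 2 Order 5 Order 4 Order 6 Order 3.
Order 1: 0→8, due 11, lateness -3
Order 2: 8→18, due 21, lateness -3
Order 5: 18→30, due 23, lateness 7
Order 4: 30→45, due 38, lateness 7
Order 6: 45→47, due 39, lateness 8
Order 3: 47→58, due 41, lateness 17
Maximum = 17.
FIFO (arrival order): Order 1 Order 2 Order 3 Order 4 Order 5 Order 6.
Order 1: 0→8, due 11, lateness -3
Order 2: 8→18, due 21, lateness -3
Order 3: 18→29, due 41, lateness -12
Order 4: 29→44, due 38, lateness 6
Order 5: 44→56, due 23, lateness 33
Order 6: 56→58, due 39, lateness 19
Maximum = 33.
SPT 20, LPT 45, EDD 17, FIFO 33 → minimum 17.

17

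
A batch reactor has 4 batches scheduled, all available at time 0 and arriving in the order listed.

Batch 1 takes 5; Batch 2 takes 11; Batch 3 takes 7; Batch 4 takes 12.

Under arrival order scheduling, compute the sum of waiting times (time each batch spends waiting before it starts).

FIFO (arrival order): Batch 1 Batch 2 Batch 3 Batch 4.
Batch 1: waits 0, runs 0→5
Batch 2: waits 5, runs 5→16
Batch 3: waits 16, runs 16→23
Batch 4: waits 23, runs 23→35
Sum = 0+5+16+23 = 44.

44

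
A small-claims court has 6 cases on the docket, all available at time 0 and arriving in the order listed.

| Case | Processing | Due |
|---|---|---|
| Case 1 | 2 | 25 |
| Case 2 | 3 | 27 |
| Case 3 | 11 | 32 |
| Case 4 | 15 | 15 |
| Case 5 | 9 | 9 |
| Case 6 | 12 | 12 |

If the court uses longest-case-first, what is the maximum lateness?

38

LPT (decreasing processing time): Case 4 Case 6 Case 3 Case 5 Case 2 Case 1.
Case 4: 0→15, due 15, lateness 0
Case 6: 15→27, due 12, lateness 15
Case 3: 27→38, due 32, lateness 6
Case 5: 38→47, due 9, lateness 38
Case 2: 47→50, due 27, lateness 23
Case 1: 50→52, due 25, lateness 27
Maximum = 38.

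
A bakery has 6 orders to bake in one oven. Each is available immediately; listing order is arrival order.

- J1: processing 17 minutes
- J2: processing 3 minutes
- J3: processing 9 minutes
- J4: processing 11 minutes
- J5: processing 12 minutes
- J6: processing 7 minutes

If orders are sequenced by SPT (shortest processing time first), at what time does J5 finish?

SPT (increasing processing time): J2 J6 J3 J4 J5 J1.
J2: 0→3
J6: 3→10
J3: 10→19
J4: 19→30
J5: 30→42

42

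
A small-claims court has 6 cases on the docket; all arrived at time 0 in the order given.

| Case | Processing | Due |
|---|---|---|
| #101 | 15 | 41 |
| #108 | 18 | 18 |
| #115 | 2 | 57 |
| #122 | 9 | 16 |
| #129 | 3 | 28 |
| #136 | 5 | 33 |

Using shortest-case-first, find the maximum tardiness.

SPT (increasing processing time): #115 #129 #136 #122 #101 #108.
#115: 0→2, due 57, tardiness 0
#129: 2→5, due 28, tardiness 0
#136: 5→10, due 33, tardiness 0
#122: 10→19, due 16, tardiness 3
#101: 19→34, due 41, tardiness 0
#108: 34→52, due 18, tardiness 34
Maximum = 34.

34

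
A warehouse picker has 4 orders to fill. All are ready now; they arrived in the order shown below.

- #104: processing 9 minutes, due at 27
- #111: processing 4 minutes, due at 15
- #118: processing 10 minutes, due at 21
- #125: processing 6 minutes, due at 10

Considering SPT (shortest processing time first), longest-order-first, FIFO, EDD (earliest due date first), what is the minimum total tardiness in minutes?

SPT (increasing processing time): #111 #125 #104 #118.
#111: 0→4, due 15, tardiness 0
#125: 4→10, due 10, tardiness 0
#104: 10→19, due 27, tardiness 0
#118: 19→29, due 21, tardiness 8
Sum = 0+0+0+8 = 8.
LPT (decreasing processing time): #118 #104 #125 #111.
#118: 0→10, due 21, tardiness 0
#104: 10→19, due 27, tardiness 0
#125: 19→25, due 10, tardiness 15
#111: 25→29, due 15, tardiness 14
Sum = 0+0+15+14 = 29.
FIFO (arrival order): #104 #111 #118 #125.
#104: 0→9, due 27, tardiness 0
#111: 9→13, due 15, tardiness 0
#118: 13→23, due 21, tardiness 2
#125: 23→29, due 10, tardiness 19
Sum = 0+0+2+19 = 21.
EDD (increasing due date): #125 #111 #118 #104.
#125: 0→6, due 10, tardiness 0
#111: 6→10, due 15, tardiness 0
#118: 10→20, due 21, tardiness 0
#104: 20→29, due 27, tardiness 2
Sum = 0+0+0+2 = 2.
SPT 8, LPT 29, FIFO 21, EDD 2 → minimum 2.

2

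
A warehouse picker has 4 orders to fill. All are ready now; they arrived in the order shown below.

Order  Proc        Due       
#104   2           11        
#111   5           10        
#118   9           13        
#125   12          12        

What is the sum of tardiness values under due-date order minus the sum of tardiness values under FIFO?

3

EDD (increasing due date): #111 #104 #125 #118.
#111: 0→5, due 10, tardiness 0
#104: 5→7, due 11, tardiness 0
#125: 7→19, due 12, tardiness 7
#118: 19→28, due 13, tardiness 15
Sum = 0+0+7+15 = 22.
FIFO (arrival order): #104 #111 #118 #125.
#104: 0→2, due 11, tardiness 0
#111: 2→7, due 10, tardiness 0
#118: 7→16, due 13, tardiness 3
#125: 16→28, due 12, tardiness 16
Sum = 0+0+3+16 = 19.
Difference = 22 − 19 = 3.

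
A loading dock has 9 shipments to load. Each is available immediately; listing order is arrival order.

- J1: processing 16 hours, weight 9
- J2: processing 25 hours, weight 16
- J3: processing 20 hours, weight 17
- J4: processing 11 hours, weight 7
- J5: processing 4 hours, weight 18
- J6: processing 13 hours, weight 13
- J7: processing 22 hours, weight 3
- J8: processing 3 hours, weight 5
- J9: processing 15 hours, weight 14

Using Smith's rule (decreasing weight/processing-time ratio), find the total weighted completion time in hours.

WSPT (decreasing weight/processing-time ratio): J5 J8 J6 J9 J3 J2 J4 J1 J7.
J5: finishes 4, weight 18, w·C = 72
J8: finishes 7, weight 5, w·C = 35
J6: finishes 20, weight 13, w·C = 260
J9: finishes 35, weight 14, w·C = 490
J3: finishes 55, weight 17, w·C = 935
J2: finishes 80, weight 16, w·C = 1280
J4: finishes 91, weight 7, w·C = 637
J1: finishes 107, weight 9, w·C = 963
J7: finishes 129, weight 3, w·C = 387
Sum = 72+35+260+490+935+1280+637+963+387 = 5059.

5059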